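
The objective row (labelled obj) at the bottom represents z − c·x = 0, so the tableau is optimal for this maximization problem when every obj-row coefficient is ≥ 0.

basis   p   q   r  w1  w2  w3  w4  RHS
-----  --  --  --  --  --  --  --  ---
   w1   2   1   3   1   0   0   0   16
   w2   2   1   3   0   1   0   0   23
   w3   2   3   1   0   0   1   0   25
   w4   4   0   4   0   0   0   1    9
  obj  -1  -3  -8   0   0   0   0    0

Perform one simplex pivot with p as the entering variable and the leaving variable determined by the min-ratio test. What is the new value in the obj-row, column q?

-3

Ratio test on column p — row 1: 16/2 = 8; row 2: 23/2 = 23/2; row 3: 25/2 = 25/2; row 4: 9/4 = 9/4. Minimum is 9/4 at row 4 (w4 leaves); pivot element 4.
Divide row 4 by 4; eliminate column p from the other rows.
obj-row update in column q: -3 − (-1)·0 = -3.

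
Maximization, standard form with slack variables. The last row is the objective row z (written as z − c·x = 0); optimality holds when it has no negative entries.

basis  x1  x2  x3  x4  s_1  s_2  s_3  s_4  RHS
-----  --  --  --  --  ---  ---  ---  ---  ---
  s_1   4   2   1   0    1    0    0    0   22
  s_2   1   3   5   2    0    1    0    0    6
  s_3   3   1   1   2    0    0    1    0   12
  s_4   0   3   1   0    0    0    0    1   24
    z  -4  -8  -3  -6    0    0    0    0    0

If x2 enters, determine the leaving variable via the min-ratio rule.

Column x2 entries and ratios — s_1: 22/2 = 11; s_2: 6/3 = 2; s_3: 12/1 = 12; s_4: 24/3 = 8.
Smallest ratio is 2 in the row of s_2, so s_2 leaves.

s_2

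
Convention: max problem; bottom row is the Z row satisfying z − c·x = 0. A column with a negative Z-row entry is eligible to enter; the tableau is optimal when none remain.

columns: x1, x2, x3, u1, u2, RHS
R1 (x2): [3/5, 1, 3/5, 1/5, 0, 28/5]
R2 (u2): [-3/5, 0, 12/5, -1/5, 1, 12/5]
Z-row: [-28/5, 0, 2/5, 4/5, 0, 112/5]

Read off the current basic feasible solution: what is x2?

x2 is basic (row 1); its value is the RHS of that row, 28/5.

28/5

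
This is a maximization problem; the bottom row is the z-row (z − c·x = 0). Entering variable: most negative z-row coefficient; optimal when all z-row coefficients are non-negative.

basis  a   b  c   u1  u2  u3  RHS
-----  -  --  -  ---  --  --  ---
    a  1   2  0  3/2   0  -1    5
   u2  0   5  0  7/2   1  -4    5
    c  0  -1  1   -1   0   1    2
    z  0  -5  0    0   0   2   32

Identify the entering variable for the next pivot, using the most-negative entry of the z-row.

Negative z-row entries: b: -5.
The most negative is -5 in column b, so b enters.

b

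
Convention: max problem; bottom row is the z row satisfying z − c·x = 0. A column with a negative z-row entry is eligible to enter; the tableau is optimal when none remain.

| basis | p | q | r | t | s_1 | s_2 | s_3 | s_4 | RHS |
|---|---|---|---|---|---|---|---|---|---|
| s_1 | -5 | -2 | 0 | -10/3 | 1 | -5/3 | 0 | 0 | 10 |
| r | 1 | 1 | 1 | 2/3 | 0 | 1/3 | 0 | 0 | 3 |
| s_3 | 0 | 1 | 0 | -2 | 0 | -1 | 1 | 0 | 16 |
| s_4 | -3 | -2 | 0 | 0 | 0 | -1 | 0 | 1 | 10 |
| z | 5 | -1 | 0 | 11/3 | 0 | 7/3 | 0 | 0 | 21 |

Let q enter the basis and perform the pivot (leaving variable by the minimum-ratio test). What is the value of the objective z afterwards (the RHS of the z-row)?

Ratio test on column q — row 1: entry -2 ≤ 0; row 2: 3/1 = 3; row 3: 16/1 = 16; row 4: entry -2 ≤ 0. Minimum is 3 at row 2 (r leaves); pivot element 1.
Pivot on row 2; the z-row RHS becomes 21 − (-1)·3 = 24.

24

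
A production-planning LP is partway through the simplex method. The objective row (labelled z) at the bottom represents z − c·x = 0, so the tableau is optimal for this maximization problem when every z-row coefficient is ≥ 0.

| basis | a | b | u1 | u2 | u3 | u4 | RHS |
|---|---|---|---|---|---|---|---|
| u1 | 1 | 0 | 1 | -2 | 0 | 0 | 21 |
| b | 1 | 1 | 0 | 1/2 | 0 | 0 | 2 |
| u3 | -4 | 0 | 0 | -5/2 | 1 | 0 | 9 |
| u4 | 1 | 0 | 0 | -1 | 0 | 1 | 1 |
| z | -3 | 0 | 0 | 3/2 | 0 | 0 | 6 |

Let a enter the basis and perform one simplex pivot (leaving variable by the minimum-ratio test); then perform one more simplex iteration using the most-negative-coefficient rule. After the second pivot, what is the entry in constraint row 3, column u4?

-1/3

Ratio test on column a — row 1: 21/1 = 21; row 2: 2/1 = 2; row 3: entry -4 ≤ 0; row 4: 1/1 = 1. Minimum is 1 at row 4 (u4 leaves); pivot element 1.
Divide row 4 by 1; eliminate column a from the other rows.
Second iteration: most negative z-row entry is -3/2 in column u2, so u2 enters.
Ratio test on column u2 — row 1: entry -1 ≤ 0; row 2: 1/(3/2) = 2/3; row 3: entry -13/2 ≤ 0; row 4: entry -1 ≤ 0. Minimum is 2/3 at row 2 (b leaves); pivot element 3/2.
Divide row 2 by 3/2; eliminate column u2 from the other rows.
After both pivots, the entry at constraint row 3, column u4 is -1/3.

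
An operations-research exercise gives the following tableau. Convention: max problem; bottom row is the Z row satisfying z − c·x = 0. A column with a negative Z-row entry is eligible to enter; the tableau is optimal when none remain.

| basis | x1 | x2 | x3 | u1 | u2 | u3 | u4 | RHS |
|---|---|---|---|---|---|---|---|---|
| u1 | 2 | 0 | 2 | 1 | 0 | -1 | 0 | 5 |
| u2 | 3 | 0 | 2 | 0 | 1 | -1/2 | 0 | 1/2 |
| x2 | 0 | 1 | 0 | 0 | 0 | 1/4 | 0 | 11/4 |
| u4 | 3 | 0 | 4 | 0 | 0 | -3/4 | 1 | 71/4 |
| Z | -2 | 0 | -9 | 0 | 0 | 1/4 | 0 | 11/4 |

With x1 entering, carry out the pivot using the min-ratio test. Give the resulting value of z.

37/12

Ratio test on column x1 — row 1: 5/2 = 5/2; row 2: (1/2)/3 = 1/6; row 3: entry 0 ≤ 0; row 4: (71/4)/3 = 71/12. Minimum is 1/6 at row 2 (u2 leaves); pivot element 3.
Pivot on row 2; the Z-row RHS becomes 11/4 − (-2)·(1/6) = 37/12.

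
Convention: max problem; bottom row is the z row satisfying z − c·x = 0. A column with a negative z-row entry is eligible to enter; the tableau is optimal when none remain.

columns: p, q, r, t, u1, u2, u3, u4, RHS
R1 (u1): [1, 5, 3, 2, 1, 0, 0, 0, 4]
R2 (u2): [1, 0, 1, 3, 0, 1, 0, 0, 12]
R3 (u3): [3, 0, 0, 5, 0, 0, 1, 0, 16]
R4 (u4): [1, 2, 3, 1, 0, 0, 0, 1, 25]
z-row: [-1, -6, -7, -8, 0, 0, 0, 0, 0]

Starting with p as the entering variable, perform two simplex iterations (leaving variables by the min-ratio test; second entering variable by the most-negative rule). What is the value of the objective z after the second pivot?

Ratio test on column p — row 1: 4/1 = 4; row 2: 12/1 = 12; row 3: 16/3 = 16/3; row 4: 25/1 = 25. Minimum is 4 at row 1 (u1 leaves); pivot element 1.
Pivot on row 1; the z-row RHS becomes 0 − (-1)·4 = 4.
Next entering variable (most negative z-row entry -6): t.
Ratio test on column t — row 1: 4/2 = 2; row 2: 8/1 = 8; row 3: entry -1 ≤ 0; row 4: entry -1 ≤ 0. Minimum is 2 at row 1 (p leaves); pivot element 2.
After the second pivot the z-row RHS is 4 − (-6)·2 = 16.

16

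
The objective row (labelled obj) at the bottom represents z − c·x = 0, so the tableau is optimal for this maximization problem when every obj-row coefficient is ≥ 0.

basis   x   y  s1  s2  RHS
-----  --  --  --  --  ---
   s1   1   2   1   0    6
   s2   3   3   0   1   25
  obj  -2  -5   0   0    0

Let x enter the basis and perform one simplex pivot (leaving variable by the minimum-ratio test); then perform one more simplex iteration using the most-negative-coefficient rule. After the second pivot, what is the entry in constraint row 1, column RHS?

Ratio test on column x — row 1: 6/1 = 6; row 2: 25/3 = 25/3. Minimum is 6 at row 1 (s1 leaves); pivot element 1.
Divide row 1 by 1; eliminate column x from the other rows.
Second iteration: most negative obj-row entry is -1 in column y, so y enters.
Ratio test on column y — row 1: 6/2 = 3; row 2: entry -3 ≤ 0. Minimum is 3 at row 1 (x leaves); pivot element 2.
Divide row 1 by 2; eliminate column y from the other rows.
After both pivots, the entry at constraint row 1, column RHS is 3.

3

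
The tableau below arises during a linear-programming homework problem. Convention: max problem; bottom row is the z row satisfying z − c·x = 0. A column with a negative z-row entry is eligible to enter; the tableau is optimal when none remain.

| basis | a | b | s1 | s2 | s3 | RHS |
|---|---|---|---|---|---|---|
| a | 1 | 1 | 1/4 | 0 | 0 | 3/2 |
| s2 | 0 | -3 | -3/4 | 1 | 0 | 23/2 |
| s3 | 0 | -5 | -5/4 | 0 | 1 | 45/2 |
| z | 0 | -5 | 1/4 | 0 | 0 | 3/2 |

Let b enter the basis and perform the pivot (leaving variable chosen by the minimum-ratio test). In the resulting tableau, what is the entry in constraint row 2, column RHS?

16

Ratio test on column b — row 1: (3/2)/1 = 3/2; row 2: entry -3 ≤ 0; row 3: entry -5 ≤ 0. Minimum is 3/2 at row 1 (a leaves); pivot element 1.
Divide row 1 by 1; eliminate column b from the other rows.
Row 2 update in column RHS: 23/2 − (-3)·(3/2) = 16.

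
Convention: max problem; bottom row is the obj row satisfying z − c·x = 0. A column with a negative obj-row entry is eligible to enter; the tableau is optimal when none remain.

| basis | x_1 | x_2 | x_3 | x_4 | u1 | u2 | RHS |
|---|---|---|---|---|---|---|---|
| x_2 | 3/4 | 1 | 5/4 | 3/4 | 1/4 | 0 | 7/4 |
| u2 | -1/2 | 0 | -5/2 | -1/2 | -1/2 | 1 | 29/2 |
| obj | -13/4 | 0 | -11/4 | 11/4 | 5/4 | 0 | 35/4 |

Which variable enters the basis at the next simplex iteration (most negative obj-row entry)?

Negative obj-row entries: x_1: -13/4, x_3: -11/4.
The most negative is -13/4 in column x_1, so x_1 enters.

x_1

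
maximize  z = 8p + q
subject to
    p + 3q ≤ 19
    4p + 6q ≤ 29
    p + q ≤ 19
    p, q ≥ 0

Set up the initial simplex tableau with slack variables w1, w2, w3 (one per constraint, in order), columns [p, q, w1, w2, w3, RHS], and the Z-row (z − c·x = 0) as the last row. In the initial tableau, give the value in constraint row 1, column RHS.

The RHS of constraint 1 is b_1 = 19.

19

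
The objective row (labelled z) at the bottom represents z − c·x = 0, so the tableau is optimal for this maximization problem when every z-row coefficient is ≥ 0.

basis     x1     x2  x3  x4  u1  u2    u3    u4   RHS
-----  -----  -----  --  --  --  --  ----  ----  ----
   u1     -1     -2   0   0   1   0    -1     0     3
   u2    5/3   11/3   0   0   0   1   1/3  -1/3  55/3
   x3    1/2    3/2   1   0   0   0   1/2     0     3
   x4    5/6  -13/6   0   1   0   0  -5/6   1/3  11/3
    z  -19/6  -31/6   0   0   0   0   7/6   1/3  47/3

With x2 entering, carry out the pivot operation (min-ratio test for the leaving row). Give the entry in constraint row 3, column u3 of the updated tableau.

Ratio test on column x2 — row 1: entry -2 ≤ 0; row 2: (55/3)/(11/3) = 5; row 3: 3/(3/2) = 2; row 4: entry -13/6 ≤ 0. Minimum is 2 at row 3 (x3 leaves); pivot element 3/2.
Divide row 3 by 3/2; eliminate column x2 from the other rows.
In the new row 3, the u3 entry is the old entry divided by the pivot: (1/2)/(3/2) = 1/3.

1/3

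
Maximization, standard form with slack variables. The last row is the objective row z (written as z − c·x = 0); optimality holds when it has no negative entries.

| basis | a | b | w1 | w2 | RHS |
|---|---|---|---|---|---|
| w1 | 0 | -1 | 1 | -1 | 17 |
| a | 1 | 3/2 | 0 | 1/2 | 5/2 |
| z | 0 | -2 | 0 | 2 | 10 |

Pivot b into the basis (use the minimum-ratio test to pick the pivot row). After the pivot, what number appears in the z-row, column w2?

8/3

Ratio test on column b — row 1: entry -1 ≤ 0; row 2: (5/2)/(3/2) = 5/3. Minimum is 5/3 at row 2 (a leaves); pivot element 3/2.
Divide row 2 by 3/2; eliminate column b from the other rows.
z-row update in column w2: 2 − (-2)·(1/3) = 8/3.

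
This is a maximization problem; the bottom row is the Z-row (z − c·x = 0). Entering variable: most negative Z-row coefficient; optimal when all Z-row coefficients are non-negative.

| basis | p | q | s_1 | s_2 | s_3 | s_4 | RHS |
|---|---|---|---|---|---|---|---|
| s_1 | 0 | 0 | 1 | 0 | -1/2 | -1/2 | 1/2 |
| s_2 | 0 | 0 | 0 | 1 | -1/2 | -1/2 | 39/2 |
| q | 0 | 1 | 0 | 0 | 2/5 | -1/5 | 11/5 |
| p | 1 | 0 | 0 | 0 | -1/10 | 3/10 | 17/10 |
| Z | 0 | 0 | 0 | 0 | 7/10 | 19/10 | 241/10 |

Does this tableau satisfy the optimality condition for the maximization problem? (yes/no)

yes

Every Z-row coefficient is ≥ 0, so the tableau is optimal.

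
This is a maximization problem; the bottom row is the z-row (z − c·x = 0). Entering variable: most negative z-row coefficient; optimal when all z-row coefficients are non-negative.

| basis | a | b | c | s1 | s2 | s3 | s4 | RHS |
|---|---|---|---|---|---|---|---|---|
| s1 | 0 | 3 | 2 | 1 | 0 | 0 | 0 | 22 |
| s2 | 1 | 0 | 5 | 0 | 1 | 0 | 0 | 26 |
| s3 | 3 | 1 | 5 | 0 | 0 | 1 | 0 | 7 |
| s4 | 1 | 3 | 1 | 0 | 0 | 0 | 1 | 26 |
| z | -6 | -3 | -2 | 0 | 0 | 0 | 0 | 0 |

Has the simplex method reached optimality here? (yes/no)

no

The z-row has a negative entry -6 in column a, so it is not optimal.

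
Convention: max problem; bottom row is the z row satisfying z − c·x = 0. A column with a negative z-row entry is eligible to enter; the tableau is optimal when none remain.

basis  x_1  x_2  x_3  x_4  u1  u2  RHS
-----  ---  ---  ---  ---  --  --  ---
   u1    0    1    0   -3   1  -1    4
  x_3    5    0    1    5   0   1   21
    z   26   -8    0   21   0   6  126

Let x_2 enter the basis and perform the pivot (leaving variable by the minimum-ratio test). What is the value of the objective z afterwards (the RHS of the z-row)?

Ratio test on column x_2 — row 1: 4/1 = 4; row 2: entry 0 ≤ 0. Minimum is 4 at row 1 (u1 leaves); pivot element 1.
Pivot on row 1; the z-row RHS becomes 126 − (-8)·4 = 158.

158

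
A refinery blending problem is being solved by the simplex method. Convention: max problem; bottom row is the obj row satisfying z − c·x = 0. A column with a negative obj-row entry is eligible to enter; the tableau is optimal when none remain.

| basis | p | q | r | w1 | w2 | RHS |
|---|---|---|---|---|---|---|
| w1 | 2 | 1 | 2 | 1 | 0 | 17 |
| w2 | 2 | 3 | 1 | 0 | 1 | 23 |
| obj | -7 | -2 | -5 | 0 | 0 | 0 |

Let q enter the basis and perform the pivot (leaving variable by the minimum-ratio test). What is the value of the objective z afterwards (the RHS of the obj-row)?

Ratio test on column q — row 1: 17/1 = 17; row 2: 23/3 = 23/3. Minimum is 23/3 at row 2 (w2 leaves); pivot element 3.
Pivot on row 2; the obj-row RHS becomes 0 − (-2)·(23/3) = 46/3.

46/3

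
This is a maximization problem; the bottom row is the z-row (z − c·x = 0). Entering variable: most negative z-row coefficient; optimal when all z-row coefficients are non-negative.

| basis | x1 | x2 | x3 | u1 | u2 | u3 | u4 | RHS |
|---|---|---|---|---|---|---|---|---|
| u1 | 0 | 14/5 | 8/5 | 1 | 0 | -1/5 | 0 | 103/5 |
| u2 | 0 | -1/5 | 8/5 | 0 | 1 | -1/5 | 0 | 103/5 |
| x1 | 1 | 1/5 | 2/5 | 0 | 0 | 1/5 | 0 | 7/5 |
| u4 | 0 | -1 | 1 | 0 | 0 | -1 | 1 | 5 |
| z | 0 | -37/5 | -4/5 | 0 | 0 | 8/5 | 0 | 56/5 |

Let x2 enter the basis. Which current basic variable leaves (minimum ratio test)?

x1

Column x2 entries and ratios — u1: (103/5)/(14/5) = 103/14; u2: -1/5 ≤ 0, skip; x1: (7/5)/(1/5) = 7; u4: -1 ≤ 0, skip.
Smallest ratio is 7 in the row of x1, so x1 leaves.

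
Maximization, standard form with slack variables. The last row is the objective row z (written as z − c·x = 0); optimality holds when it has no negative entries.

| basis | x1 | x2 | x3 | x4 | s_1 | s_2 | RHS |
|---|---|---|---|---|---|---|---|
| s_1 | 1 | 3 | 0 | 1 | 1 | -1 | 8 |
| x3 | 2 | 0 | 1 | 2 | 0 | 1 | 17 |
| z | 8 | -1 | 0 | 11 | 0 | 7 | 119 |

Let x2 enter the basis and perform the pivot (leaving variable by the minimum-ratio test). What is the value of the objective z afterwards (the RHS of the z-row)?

Ratio test on column x2 — row 1: 8/3 = 8/3; row 2: entry 0 ≤ 0. Minimum is 8/3 at row 1 (s_1 leaves); pivot element 3.
Pivot on row 1; the z-row RHS becomes 119 − (-1)·(8/3) = 365/3.

365/3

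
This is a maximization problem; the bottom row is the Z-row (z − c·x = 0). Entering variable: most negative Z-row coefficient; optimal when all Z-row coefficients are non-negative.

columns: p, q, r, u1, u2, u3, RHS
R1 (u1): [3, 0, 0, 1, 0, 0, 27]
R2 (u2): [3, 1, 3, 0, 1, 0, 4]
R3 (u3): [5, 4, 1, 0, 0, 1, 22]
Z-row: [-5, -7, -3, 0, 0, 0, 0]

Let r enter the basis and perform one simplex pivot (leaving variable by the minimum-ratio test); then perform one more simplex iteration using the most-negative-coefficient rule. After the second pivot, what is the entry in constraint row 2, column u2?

1

Ratio test on column r — row 1: entry 0 ≤ 0; row 2: 4/3 = 4/3; row 3: 22/1 = 22. Minimum is 4/3 at row 2 (u2 leaves); pivot element 3.
Divide row 2 by 3; eliminate column r from the other rows.
Second iteration: most negative Z-row entry is -6 in column q, so q enters.
Ratio test on column q — row 1: entry 0 ≤ 0; row 2: (4/3)/(1/3) = 4; row 3: (62/3)/(11/3) = 62/11. Minimum is 4 at row 2 (r leaves); pivot element 1/3.
Divide row 2 by 1/3; eliminate column q from the other rows.
After both pivots, the entry at constraint row 2, column u2 is 1.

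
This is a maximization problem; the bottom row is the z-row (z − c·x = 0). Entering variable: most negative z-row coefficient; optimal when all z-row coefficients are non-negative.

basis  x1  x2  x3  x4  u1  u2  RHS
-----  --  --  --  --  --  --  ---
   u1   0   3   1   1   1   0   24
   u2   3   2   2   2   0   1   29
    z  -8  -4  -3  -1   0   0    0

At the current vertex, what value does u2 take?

29

u2 is basic (row 2); its value is the RHS of that row, 29.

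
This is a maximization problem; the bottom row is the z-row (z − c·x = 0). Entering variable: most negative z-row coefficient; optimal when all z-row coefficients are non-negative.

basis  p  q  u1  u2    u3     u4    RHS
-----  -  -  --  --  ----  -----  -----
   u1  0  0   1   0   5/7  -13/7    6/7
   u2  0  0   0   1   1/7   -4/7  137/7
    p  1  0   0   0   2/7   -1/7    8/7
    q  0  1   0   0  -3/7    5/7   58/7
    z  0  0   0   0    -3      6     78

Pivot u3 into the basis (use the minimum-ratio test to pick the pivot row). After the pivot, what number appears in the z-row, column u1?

21/5

Ratio test on column u3 — row 1: (6/7)/(5/7) = 6/5; row 2: (137/7)/(1/7) = 137; row 3: (8/7)/(2/7) = 4; row 4: entry -3/7 ≤ 0. Minimum is 6/5 at row 1 (u1 leaves); pivot element 5/7.
Divide row 1 by 5/7; eliminate column u3 from the other rows.
z-row update in column u1: 0 − (-3)·(7/5) = 21/5.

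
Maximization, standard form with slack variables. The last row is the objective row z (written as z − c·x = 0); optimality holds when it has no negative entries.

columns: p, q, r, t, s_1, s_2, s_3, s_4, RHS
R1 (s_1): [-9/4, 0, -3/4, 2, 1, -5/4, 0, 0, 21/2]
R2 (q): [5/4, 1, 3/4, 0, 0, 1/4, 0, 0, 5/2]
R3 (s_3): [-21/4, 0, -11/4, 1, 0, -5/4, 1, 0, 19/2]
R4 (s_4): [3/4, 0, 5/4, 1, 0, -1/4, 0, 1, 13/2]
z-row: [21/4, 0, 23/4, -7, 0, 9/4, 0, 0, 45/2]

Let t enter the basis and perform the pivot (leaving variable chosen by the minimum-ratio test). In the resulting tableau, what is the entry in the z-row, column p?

-21/8

Ratio test on column t — row 1: (21/2)/2 = 21/4; row 2: entry 0 ≤ 0; row 3: (19/2)/1 = 19/2; row 4: (13/2)/1 = 13/2. Minimum is 21/4 at row 1 (s_1 leaves); pivot element 2.
Divide row 1 by 2; eliminate column t from the other rows.
z-row update in column p: 21/4 − (-7)·(-9/8) = -21/8.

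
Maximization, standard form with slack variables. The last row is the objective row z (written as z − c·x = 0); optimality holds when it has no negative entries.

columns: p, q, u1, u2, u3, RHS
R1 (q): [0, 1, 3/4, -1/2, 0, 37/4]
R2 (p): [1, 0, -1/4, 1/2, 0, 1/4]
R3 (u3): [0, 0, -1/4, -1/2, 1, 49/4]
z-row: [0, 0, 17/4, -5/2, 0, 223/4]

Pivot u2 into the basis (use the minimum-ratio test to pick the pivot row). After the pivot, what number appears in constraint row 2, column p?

2

Ratio test on column u2 — row 1: entry -1/2 ≤ 0; row 2: (1/4)/(1/2) = 1/2; row 3: entry -1/2 ≤ 0. Minimum is 1/2 at row 2 (p leaves); pivot element 1/2.
Divide row 2 by 1/2; eliminate column u2 from the other rows.
In the new row 2, the p entry is the old entry divided by the pivot: 1/(1/2) = 2.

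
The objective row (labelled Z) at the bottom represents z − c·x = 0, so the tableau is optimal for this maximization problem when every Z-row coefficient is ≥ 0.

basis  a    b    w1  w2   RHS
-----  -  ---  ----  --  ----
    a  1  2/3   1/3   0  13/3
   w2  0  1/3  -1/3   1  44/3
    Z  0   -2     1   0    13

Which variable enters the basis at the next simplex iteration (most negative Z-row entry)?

Negative Z-row entries: b: -2.
The most negative is -2 in column b, so b enters.

b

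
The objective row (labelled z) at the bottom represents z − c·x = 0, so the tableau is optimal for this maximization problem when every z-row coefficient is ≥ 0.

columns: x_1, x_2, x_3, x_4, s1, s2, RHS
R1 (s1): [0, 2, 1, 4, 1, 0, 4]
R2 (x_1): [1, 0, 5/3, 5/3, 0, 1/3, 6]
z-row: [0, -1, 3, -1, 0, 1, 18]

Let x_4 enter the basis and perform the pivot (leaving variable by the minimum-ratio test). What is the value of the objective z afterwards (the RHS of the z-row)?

19

Ratio test on column x_4 — row 1: 4/4 = 1; row 2: 6/(5/3) = 18/5. Minimum is 1 at row 1 (s1 leaves); pivot element 4.
Pivot on row 1; the z-row RHS becomes 18 − (-1)·1 = 19.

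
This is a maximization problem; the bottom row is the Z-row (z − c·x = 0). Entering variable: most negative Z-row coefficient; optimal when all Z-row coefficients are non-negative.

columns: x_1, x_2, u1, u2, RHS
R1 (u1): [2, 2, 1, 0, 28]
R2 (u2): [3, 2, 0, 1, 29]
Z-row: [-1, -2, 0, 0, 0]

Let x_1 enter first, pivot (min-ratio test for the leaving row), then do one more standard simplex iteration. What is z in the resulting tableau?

27

Ratio test on column x_1 — row 1: 28/2 = 14; row 2: 29/3 = 29/3. Minimum is 29/3 at row 2 (u2 leaves); pivot element 3.
Pivot on row 2; the Z-row RHS becomes 0 − (-1)·(29/3) = 29/3.
Next entering variable (most negative Z-row entry -4/3): x_2.
Ratio test on column x_2 — row 1: (26/3)/(2/3) = 13; row 2: (29/3)/(2/3) = 29/2. Minimum is 13 at row 1 (u1 leaves); pivot element 2/3.
After the second pivot the Z-row RHS is 29/3 − (-4/3)·13 = 27.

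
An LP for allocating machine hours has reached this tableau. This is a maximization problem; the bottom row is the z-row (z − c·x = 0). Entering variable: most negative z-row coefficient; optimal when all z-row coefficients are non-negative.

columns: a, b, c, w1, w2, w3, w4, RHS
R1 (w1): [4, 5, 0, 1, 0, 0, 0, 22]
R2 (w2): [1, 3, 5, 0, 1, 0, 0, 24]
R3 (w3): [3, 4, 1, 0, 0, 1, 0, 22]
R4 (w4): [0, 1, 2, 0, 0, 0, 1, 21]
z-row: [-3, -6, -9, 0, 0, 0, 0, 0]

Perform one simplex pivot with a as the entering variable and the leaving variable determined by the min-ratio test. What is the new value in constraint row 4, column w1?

Ratio test on column a — row 1: 22/4 = 11/2; row 2: 24/1 = 24; row 3: 22/3 = 22/3; row 4: entry 0 ≤ 0. Minimum is 11/2 at row 1 (w1 leaves); pivot element 4.
Divide row 1 by 4; eliminate column a from the other rows.
Row 4 update in column w1: 0 − 0·(1/4) = 0.

0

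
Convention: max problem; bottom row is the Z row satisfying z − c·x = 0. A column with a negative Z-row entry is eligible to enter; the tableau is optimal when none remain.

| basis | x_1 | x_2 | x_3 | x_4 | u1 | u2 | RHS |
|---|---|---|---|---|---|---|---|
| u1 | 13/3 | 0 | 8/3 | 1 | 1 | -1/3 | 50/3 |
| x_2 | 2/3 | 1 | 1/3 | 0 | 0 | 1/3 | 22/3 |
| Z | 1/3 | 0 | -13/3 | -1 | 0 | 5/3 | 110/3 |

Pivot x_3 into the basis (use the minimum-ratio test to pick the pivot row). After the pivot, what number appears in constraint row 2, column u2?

3/8

Ratio test on column x_3 — row 1: (50/3)/(8/3) = 25/4; row 2: (22/3)/(1/3) = 22. Minimum is 25/4 at row 1 (u1 leaves); pivot element 8/3.
Divide row 1 by 8/3; eliminate column x_3 from the other rows.
Row 2 update in column u2: 1/3 − (1/3)·(-1/8) = 3/8.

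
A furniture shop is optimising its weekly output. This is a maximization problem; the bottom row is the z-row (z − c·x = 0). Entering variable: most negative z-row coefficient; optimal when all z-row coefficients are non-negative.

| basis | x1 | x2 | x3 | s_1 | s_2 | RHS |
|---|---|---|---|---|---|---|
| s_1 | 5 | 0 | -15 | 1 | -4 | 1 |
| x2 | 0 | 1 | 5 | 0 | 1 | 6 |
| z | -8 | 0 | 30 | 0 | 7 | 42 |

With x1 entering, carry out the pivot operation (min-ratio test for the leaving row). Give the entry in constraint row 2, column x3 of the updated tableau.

5

Ratio test on column x1 — row 1: 1/5 = 1/5; row 2: entry 0 ≤ 0. Minimum is 1/5 at row 1 (s_1 leaves); pivot element 5.
Divide row 1 by 5; eliminate column x1 from the other rows.
Row 2 update in column x3: 5 − 0·(-3) = 5.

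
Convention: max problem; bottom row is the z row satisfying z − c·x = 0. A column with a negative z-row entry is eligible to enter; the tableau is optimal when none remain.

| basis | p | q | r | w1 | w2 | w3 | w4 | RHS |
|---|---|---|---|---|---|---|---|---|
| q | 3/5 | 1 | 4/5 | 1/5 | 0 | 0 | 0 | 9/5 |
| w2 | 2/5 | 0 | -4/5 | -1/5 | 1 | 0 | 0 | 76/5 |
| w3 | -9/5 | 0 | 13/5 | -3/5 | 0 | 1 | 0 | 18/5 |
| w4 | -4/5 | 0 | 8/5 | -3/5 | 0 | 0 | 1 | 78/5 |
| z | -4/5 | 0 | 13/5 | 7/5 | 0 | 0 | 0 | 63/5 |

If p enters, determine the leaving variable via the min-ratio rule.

Column p entries and ratios — q: (9/5)/(3/5) = 3; w2: (76/5)/(2/5) = 38; w3: -9/5 ≤ 0, skip; w4: -4/5 ≤ 0, skip.
Smallest ratio is 3 in the row of q, so q leaves.

q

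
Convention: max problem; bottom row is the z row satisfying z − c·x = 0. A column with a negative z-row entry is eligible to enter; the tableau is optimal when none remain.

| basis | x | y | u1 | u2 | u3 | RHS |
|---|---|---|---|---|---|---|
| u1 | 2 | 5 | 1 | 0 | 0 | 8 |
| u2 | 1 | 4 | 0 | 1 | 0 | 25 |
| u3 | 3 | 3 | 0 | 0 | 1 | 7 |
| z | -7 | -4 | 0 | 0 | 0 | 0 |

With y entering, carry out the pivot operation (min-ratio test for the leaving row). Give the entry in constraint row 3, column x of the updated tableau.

Ratio test on column y — row 1: 8/5 = 8/5; row 2: 25/4 = 25/4; row 3: 7/3 = 7/3. Minimum is 8/5 at row 1 (u1 leaves); pivot element 5.
Divide row 1 by 5; eliminate column y from the other rows.
Row 3 update in column x: 3 − 3·(2/5) = 9/5.

9/5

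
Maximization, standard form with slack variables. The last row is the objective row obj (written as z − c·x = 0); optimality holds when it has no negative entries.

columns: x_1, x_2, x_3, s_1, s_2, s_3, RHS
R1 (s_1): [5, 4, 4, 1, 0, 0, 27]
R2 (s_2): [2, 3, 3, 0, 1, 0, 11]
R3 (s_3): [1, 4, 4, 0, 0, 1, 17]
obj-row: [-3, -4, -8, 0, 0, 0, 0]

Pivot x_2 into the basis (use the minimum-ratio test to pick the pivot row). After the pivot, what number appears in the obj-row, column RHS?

Ratio test on column x_2 — row 1: 27/4 = 27/4; row 2: 11/3 = 11/3; row 3: 17/4 = 17/4. Minimum is 11/3 at row 2 (s_2 leaves); pivot element 3.
Divide row 2 by 3; eliminate column x_2 from the other rows.
obj-row update in column RHS: 0 − (-4)·(11/3) = 44/3.

44/3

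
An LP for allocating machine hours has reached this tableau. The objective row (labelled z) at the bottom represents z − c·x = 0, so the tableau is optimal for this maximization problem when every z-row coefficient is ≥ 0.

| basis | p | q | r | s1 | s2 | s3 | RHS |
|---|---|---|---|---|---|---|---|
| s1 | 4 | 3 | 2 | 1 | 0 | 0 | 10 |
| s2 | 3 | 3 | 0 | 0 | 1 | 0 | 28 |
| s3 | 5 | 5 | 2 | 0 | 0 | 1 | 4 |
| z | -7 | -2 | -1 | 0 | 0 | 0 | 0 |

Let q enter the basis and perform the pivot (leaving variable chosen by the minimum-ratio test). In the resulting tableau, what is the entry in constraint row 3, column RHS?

Ratio test on column q — row 1: 10/3 = 10/3; row 2: 28/3 = 28/3; row 3: 4/5 = 4/5. Minimum is 4/5 at row 3 (s3 leaves); pivot element 5.
Divide row 3 by 5; eliminate column q from the other rows.
In the new row 3, the RHS entry is the old entry divided by the pivot: 4/5 = 4/5.

4/5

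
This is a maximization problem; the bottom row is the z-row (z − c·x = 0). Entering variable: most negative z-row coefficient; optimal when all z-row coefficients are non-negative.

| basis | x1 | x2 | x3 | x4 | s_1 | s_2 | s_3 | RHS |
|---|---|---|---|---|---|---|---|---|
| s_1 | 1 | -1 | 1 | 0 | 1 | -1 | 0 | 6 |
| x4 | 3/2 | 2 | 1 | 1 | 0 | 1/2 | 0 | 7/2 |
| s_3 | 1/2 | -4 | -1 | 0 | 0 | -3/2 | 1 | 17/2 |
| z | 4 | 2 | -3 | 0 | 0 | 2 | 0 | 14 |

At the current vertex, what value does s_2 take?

0

s_2 is not in the basis, so in the current basic feasible solution s_2 = 0.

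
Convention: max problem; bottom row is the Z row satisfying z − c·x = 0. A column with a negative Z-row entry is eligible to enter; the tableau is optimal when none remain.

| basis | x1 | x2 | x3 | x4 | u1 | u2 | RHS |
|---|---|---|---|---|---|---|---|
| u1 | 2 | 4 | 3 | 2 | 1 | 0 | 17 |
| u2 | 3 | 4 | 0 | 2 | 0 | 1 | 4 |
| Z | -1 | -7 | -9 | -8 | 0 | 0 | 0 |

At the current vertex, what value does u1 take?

u1 is basic (row 1); its value is the RHS of that row, 17.

17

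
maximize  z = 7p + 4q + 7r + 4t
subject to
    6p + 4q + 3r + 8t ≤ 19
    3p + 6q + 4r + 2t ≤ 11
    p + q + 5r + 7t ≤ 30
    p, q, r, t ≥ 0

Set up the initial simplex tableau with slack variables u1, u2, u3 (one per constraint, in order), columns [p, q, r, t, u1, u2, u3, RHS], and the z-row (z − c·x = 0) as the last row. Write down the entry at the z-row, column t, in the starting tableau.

The z-row carries the negated objective coefficients: the t entry is -4.

-4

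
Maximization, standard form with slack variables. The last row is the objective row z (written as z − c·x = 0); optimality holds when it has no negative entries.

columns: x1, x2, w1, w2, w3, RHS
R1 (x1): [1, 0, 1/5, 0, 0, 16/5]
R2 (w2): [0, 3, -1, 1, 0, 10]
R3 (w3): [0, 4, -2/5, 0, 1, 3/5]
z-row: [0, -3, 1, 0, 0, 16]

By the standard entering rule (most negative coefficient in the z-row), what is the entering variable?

Negative z-row entries: x2: -3.
The most negative is -3 in column x2, so x2 enters.

x2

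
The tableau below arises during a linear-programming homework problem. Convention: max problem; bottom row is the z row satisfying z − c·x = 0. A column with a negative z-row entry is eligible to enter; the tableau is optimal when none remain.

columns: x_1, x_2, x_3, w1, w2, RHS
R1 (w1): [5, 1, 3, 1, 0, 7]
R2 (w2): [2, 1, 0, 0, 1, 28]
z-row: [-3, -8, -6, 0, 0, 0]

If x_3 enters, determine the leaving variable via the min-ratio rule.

Column x_3 entries and ratios — w1: 7/3 = 7/3; w2: 0 ≤ 0, skip.
Smallest ratio is 7/3 in the row of w1, so w1 leaves.

w1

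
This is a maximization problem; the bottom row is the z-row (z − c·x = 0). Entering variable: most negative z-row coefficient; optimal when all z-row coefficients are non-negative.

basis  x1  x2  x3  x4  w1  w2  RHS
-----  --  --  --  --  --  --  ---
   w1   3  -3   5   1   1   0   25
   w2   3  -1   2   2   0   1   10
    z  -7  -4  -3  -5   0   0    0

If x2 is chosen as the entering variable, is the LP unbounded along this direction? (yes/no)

Every constraint-row entry in column x2 is ≤ 0, so increasing x2 is unbounded.

yes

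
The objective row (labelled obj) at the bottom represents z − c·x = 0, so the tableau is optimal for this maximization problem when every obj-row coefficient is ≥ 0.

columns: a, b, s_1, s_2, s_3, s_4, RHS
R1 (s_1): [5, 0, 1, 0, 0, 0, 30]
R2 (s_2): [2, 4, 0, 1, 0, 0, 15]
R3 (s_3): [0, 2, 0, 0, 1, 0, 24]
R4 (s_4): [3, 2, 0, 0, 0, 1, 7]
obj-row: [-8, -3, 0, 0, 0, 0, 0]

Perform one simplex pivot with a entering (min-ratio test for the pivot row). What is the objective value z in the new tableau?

56/3

Ratio test on column a — row 1: 30/5 = 6; row 2: 15/2 = 15/2; row 3: entry 0 ≤ 0; row 4: 7/3 = 7/3. Minimum is 7/3 at row 4 (s_4 leaves); pivot element 3.
Pivot on row 4; the obj-row RHS becomes 0 − (-8)·(7/3) = 56/3.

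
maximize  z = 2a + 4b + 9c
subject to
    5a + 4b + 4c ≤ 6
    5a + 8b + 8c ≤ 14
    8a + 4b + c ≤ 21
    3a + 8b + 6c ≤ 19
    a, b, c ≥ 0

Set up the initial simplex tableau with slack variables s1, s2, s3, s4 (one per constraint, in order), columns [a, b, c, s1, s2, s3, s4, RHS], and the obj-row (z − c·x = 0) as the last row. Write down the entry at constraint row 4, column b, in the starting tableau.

8

Constraint 4 has coefficient 8 on b.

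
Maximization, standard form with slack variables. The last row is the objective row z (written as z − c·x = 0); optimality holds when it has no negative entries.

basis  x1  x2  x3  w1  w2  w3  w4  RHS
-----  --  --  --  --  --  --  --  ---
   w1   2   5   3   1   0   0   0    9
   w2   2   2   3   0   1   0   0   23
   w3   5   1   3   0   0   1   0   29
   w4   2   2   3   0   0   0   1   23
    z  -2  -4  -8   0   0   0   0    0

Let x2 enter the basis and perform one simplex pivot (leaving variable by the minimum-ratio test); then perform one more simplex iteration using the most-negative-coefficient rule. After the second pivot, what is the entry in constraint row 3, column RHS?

20

Ratio test on column x2 — row 1: 9/5 = 9/5; row 2: 23/2 = 23/2; row 3: 29/1 = 29; row 4: 23/2 = 23/2. Minimum is 9/5 at row 1 (w1 leaves); pivot element 5.
Divide row 1 by 5; eliminate column x2 from the other rows.
Second iteration: most negative z-row entry is -28/5 in column x3, so x3 enters.
Ratio test on column x3 — row 1: (9/5)/(3/5) = 3; row 2: (97/5)/(9/5) = 97/9; row 3: (136/5)/(12/5) = 34/3; row 4: (97/5)/(9/5) = 97/9. Minimum is 3 at row 1 (x2 leaves); pivot element 3/5.
Divide row 1 by 3/5; eliminate column x3 from the other rows.
After both pivots, the entry at constraint row 3, column RHS is 20.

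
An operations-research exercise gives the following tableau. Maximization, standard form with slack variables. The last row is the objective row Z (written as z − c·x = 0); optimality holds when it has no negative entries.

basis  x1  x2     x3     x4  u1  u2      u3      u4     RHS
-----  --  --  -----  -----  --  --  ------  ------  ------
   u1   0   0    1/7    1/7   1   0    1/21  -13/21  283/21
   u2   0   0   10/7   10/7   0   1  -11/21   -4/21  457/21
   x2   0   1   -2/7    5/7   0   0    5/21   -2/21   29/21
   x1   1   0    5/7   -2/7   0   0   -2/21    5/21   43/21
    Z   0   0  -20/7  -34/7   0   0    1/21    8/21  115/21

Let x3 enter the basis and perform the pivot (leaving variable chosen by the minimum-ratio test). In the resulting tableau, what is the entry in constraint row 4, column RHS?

Ratio test on column x3 — row 1: (283/21)/(1/7) = 283/3; row 2: (457/21)/(10/7) = 457/30; row 3: entry -2/7 ≤ 0; row 4: (43/21)/(5/7) = 43/15. Minimum is 43/15 at row 4 (x1 leaves); pivot element 5/7.
Divide row 4 by 5/7; eliminate column x3 from the other rows.
In the new row 4, the RHS entry is the old entry divided by the pivot: (43/21)/(5/7) = 43/15.

43/15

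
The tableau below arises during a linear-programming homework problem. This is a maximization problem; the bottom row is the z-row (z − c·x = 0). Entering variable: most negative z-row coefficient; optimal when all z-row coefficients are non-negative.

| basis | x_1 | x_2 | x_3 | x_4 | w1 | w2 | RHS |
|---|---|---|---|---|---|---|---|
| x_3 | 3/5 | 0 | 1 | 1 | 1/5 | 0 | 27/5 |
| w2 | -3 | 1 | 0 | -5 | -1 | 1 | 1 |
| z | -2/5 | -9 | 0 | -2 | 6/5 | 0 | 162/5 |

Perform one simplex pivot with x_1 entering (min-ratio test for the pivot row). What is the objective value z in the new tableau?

36

Ratio test on column x_1 — row 1: (27/5)/(3/5) = 9; row 2: entry -3 ≤ 0. Minimum is 9 at row 1 (x_3 leaves); pivot element 3/5.
Pivot on row 1; the z-row RHS becomes 162/5 − (-2/5)·9 = 36.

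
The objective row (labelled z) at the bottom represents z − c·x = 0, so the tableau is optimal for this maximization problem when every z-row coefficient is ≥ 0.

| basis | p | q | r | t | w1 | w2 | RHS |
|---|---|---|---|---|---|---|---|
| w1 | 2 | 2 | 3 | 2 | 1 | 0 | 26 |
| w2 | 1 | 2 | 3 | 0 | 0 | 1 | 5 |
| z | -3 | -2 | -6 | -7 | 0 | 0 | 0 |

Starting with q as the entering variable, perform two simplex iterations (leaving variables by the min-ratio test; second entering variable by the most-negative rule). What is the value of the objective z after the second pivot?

Ratio test on column q — row 1: 26/2 = 13; row 2: 5/2 = 5/2. Minimum is 5/2 at row 2 (w2 leaves); pivot element 2.
Pivot on row 2; the z-row RHS becomes 0 − (-2)·(5/2) = 5.
Next entering variable (most negative z-row entry -7): t.
Ratio test on column t — row 1: 21/2 = 21/2; row 2: entry 0 ≤ 0. Minimum is 21/2 at row 1 (w1 leaves); pivot element 2.
After the second pivot the z-row RHS is 5 − (-7)·(21/2) = 157/2.

157/2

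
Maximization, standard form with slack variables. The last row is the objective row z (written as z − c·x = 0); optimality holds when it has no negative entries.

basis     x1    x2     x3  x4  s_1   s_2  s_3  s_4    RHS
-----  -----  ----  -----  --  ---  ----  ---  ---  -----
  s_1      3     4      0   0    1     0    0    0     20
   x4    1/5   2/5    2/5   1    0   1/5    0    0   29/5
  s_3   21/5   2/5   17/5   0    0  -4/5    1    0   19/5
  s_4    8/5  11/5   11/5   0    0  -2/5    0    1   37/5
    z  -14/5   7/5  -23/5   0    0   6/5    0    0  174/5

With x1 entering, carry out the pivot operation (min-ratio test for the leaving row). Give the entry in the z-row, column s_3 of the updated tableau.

2/3

Ratio test on column x1 — row 1: 20/3 = 20/3; row 2: (29/5)/(1/5) = 29; row 3: (19/5)/(21/5) = 19/21; row 4: (37/5)/(8/5) = 37/8. Minimum is 19/21 at row 3 (s_3 leaves); pivot element 21/5.
Divide row 3 by 21/5; eliminate column x1 from the other rows.
z-row update in column s_3: 0 − (-14/5)·(5/21) = 2/3.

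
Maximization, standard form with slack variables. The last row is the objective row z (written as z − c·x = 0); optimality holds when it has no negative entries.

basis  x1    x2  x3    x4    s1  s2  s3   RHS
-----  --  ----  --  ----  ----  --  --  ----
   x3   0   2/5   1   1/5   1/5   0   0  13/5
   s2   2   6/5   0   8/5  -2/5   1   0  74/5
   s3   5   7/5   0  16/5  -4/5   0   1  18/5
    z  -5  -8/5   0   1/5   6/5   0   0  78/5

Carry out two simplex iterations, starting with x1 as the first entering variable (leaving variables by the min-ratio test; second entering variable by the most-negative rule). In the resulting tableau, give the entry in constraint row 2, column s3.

Ratio test on column x1 — row 1: entry 0 ≤ 0; row 2: (74/5)/2 = 37/5; row 3: (18/5)/5 = 18/25. Minimum is 18/25 at row 3 (s3 leaves); pivot element 5.
Divide row 3 by 5; eliminate column x1 from the other rows.
Second iteration: most negative z-row entry is -1/5 in column x2, so x2 enters.
Ratio test on column x2 — row 1: (13/5)/(2/5) = 13/2; row 2: (334/25)/(16/25) = 167/8; row 3: (18/25)/(7/25) = 18/7. Minimum is 18/7 at row 3 (x1 leaves); pivot element 7/25.
Divide row 3 by 7/25; eliminate column x2 from the other rows.
After both pivots, the entry at constraint row 2, column s3 is -6/7.

-6/7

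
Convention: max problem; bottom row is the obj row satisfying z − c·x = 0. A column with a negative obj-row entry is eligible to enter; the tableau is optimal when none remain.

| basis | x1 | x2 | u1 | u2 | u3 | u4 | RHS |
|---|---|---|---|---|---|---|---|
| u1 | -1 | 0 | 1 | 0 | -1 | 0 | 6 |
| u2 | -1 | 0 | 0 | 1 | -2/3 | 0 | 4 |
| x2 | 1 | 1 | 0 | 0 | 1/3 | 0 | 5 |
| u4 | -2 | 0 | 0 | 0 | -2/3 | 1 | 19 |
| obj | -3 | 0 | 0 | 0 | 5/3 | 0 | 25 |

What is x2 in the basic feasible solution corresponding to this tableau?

x2 is basic (row 3); its value is the RHS of that row, 5.

5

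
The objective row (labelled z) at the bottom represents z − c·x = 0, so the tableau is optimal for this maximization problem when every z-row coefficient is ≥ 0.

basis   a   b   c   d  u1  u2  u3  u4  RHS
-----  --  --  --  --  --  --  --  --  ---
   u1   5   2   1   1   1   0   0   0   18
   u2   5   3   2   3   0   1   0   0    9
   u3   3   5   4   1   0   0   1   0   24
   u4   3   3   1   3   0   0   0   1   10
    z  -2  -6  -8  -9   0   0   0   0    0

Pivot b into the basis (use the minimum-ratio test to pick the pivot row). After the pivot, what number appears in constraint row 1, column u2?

Ratio test on column b — row 1: 18/2 = 9; row 2: 9/3 = 3; row 3: 24/5 = 24/5; row 4: 10/3 = 10/3. Minimum is 3 at row 2 (u2 leaves); pivot element 3.
Divide row 2 by 3; eliminate column b from the other rows.
Row 1 update in column u2: 0 − 2·(1/3) = -2/3.

-2/3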